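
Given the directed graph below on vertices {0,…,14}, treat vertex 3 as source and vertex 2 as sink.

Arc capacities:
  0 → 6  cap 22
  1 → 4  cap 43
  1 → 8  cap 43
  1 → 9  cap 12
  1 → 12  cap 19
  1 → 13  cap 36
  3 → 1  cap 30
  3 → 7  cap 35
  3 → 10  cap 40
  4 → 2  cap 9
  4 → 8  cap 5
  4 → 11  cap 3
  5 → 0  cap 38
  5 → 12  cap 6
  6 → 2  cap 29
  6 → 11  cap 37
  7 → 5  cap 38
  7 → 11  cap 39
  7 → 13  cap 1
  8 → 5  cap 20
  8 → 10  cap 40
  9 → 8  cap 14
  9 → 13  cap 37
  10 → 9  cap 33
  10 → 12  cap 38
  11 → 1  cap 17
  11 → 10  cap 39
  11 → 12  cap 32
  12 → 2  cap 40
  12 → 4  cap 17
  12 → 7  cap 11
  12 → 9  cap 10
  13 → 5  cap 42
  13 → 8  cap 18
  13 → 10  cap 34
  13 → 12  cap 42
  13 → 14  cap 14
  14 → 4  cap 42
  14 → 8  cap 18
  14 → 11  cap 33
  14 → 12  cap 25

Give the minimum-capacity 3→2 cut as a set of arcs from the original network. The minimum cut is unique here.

augment #1: 3→1→4→2 push 9
augment #2: 3→1→12→2 push 19
augment #3: 3→10→12→2 push 21
augment #4: 3→7→5→0→6→2 push 22
max flow = 71; residual-reachable set from 3 gives S-side
cut edges (S→T): {(0,6), (4,2), (12,2)} total cap 71

Min-cut arcs: {(0,6), (4,2), (12,2)} (total capacity 71)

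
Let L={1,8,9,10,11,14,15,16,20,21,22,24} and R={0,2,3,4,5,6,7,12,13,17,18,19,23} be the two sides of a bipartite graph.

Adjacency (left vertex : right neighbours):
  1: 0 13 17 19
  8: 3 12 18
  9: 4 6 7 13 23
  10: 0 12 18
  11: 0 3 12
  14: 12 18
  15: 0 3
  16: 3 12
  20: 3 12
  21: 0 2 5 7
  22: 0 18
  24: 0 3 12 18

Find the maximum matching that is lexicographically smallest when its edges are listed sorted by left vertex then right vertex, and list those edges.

Lex-smallest maximum matching: {(1,13), (8,3), (9,4), (10,0), (11,12), (14,18), (21,2)}

|M| = 7 (so the lex-smallest maximum matching has 7 edges)
process left vertices in ascending order; for each, take the smallest-labelled available neighbour that still permits 7 edges overall, or leave it unmatched if none does
lex-smallest matching: {1-13, 8-3, 9-4, 10-0, 11-12, 14-18, 21-2}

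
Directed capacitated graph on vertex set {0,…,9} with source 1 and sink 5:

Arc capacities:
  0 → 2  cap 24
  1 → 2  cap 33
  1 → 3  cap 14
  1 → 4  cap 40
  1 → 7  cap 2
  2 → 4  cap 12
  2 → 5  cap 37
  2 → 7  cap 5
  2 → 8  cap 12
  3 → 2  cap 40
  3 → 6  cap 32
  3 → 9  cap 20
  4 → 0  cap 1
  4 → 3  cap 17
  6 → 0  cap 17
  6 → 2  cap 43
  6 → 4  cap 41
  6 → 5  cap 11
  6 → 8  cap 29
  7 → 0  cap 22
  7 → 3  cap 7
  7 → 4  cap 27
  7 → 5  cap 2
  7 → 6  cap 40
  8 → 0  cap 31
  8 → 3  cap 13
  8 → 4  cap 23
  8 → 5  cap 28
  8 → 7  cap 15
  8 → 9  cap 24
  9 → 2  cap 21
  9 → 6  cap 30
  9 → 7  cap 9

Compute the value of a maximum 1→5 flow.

augment #1: 1→2→5 bottleneck 33, total now 33
augment #2: 1→7→5 bottleneck 2, total now 35
augment #3: 1→3→2→5 bottleneck 4, total now 39
augment #4: 1→3→6→5 bottleneck 10, total now 49
augment #5: 1→4→3→6→5 bottleneck 1, total now 50
augment #6: 1→4→0→2→8→5 bottleneck 1, total now 51
augment #7: 1→4→3→2→8→5 bottleneck 11, total now 62
augment #8: 1→4→3→6→8→5 bottleneck 5, total now 67

Maximum flow value: 67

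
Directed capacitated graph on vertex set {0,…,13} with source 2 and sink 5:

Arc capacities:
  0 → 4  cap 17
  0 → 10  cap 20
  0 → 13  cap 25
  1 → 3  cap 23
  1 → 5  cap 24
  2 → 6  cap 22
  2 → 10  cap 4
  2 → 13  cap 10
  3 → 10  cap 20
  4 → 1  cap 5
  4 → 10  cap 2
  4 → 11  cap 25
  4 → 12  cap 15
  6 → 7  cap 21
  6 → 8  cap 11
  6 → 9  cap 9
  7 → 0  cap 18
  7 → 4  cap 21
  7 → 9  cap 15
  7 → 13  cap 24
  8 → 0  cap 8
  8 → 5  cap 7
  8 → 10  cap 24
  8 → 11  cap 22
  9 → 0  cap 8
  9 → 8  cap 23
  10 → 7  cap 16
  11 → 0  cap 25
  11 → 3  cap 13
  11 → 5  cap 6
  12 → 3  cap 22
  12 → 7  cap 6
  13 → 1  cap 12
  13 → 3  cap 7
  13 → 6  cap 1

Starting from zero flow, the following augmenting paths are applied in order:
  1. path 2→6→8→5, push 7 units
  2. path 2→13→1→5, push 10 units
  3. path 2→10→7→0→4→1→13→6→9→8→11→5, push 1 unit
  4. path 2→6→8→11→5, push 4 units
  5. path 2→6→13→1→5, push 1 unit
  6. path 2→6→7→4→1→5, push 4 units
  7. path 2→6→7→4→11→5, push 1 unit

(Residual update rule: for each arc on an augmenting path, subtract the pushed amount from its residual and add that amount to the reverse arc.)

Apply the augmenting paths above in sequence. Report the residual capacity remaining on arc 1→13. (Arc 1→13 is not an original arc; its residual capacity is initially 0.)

Residual capacity of (1,13): 10

after path 1 (2→6→8→5, push 7): res(1,13)=0
after path 2 (2→13→1→5, push 10): res(1,13)=10
after path 3 (2→10→7→0→4→1→13→6→9→8→11→5, push 1): res(1,13)=9
after path 4 (2→6→8→11→5, push 4): res(1,13)=9
after path 5 (2→6→13→1→5, push 1): res(1,13)=10
after path 6 (2→6→7→4→1→5, push 4): res(1,13)=10
after path 7 (2→6→7→4→11→5, push 1): res(1,13)=10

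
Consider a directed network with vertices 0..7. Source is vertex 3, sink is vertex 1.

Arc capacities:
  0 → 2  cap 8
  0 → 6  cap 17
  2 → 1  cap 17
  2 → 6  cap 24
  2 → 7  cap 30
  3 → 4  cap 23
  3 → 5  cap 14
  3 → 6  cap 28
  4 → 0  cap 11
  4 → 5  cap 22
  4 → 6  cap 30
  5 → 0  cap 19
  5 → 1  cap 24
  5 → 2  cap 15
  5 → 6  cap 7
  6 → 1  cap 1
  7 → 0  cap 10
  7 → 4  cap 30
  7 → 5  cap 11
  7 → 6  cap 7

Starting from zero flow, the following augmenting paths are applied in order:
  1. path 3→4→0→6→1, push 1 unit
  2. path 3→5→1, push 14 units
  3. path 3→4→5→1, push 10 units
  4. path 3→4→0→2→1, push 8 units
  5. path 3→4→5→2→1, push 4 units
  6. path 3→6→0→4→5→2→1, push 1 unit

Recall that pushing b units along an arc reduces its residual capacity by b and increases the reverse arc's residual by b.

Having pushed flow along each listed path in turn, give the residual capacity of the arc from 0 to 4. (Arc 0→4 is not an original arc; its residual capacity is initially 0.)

after path 1 (3→4→0→6→1, push 1): res(0,4)=1
after path 2 (3→5→1, push 14): res(0,4)=1
after path 3 (3→4→5→1, push 10): res(0,4)=1
after path 4 (3→4→0→2→1, push 8): res(0,4)=9
after path 5 (3→4→5→2→1, push 4): res(0,4)=9
after path 6 (3→6→0→4→5→2→1, push 1): res(0,4)=8

Residual capacity of (0,4): 8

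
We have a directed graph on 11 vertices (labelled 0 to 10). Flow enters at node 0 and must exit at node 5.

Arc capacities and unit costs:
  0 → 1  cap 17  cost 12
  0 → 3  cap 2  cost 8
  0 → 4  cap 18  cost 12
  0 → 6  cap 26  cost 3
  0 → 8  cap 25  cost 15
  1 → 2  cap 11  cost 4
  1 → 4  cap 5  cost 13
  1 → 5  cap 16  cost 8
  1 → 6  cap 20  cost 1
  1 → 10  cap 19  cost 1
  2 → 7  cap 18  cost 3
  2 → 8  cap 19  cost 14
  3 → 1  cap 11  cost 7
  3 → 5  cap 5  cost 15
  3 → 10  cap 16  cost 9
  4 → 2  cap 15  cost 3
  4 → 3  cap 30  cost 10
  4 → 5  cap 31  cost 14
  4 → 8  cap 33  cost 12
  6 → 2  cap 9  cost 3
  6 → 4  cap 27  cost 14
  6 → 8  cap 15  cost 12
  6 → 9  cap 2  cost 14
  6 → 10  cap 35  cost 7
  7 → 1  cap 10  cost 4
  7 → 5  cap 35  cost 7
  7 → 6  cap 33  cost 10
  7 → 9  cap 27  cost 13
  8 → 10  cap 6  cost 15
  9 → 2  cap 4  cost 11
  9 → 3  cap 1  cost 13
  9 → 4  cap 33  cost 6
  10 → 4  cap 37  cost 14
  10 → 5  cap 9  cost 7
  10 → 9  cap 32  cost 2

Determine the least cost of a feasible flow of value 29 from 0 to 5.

Minimum cost for 29 units: 517

shortest-cost path #1: 0→6→2→7→5 push 9 @ unit cost 16 (adds 144)
shortest-cost path #2: 0→6→10→5 push 9 @ unit cost 17 (adds 153)
shortest-cost path #3: 0→1→5 push 11 @ unit cost 20 (adds 220)
total cost = 517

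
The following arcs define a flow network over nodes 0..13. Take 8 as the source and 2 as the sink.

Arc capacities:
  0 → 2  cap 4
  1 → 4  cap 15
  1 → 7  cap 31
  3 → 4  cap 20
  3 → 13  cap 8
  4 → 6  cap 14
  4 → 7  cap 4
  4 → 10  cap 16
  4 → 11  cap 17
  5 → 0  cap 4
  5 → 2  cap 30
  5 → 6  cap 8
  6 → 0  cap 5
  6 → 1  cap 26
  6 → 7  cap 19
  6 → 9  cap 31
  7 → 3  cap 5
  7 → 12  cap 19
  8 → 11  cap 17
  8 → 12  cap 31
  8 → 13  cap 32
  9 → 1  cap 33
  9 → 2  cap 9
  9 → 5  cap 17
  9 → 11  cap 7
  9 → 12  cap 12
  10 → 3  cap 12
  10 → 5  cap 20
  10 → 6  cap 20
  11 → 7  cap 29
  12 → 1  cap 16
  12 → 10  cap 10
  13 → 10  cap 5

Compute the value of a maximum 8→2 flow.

Maximum flow value: 35

augment #1: 8→12→10→5→2 bottleneck 10, total now 10
augment #2: 8→13→10→5→2 bottleneck 5, total now 15
augment #3: 8→12→1→4→6→0→2 bottleneck 4, total now 19
augment #4: 8→12→1→4→6→9→2 bottleneck 9, total now 28
augment #5: 8→12→1→4→10→5→2 bottleneck 2, total now 30
augment #6: 8→11→7→3→4→10→5→2 bottleneck 3, total now 33
augment #7: 8→11→7→3→4→6→9→5→2 bottleneck 1, total now 34
augment #8: 8→11→7→3→4→10→6→9→5→2 bottleneck 1, total now 35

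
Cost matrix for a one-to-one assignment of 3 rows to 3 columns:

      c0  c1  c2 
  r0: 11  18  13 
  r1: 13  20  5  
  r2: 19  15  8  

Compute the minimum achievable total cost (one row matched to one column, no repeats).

Minimum assignment cost: 31

optimal assignment: row0→col0 (cost 11), row1→col2 (cost 5), row2→col1 (cost 15)
total = 11 + 5 + 15 = 31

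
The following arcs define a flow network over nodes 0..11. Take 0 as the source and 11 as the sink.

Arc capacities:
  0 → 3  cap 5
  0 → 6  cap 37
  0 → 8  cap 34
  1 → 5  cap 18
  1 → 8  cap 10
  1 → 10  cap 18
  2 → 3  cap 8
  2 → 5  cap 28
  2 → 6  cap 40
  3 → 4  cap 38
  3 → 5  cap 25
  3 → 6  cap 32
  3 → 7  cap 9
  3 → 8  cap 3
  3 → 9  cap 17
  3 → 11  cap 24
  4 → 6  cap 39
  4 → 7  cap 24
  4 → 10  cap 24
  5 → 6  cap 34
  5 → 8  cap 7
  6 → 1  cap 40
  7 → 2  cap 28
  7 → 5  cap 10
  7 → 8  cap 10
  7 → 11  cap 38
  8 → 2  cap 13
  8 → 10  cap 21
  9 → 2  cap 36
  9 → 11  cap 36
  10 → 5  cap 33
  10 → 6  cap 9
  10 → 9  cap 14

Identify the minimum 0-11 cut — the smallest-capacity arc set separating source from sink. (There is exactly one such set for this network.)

Min-cut arcs: {(0,3), (2,3), (10,9)} (total capacity 27)

augment #1: 0→3→11 push 5
augment #2: 0→8→2→3→11 push 8
augment #3: 0→8→10→9→11 push 14
max flow = 27; residual-reachable set from 0 gives S-side
cut edges (S→T): {(0,3), (2,3), (10,9)} total cap 27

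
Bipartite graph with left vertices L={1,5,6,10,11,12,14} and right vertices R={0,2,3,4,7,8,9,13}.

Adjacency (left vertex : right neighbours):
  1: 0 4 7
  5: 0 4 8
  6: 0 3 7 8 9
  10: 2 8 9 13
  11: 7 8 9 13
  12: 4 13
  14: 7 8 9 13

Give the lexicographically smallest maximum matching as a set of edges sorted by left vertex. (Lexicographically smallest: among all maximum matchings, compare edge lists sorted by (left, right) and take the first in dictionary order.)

|M| = 7 (so the lex-smallest maximum matching has 7 edges)
process left vertices in ascending order; for each, take the smallest-labelled available neighbour that still permits 7 edges overall, or leave it unmatched if none does
lex-smallest matching: {1-0, 5-4, 6-3, 10-2, 11-7, 12-13, 14-8}

Lex-smallest maximum matching: {(1,0), (5,4), (6,3), (10,2), (11,7), (12,13), (14,8)}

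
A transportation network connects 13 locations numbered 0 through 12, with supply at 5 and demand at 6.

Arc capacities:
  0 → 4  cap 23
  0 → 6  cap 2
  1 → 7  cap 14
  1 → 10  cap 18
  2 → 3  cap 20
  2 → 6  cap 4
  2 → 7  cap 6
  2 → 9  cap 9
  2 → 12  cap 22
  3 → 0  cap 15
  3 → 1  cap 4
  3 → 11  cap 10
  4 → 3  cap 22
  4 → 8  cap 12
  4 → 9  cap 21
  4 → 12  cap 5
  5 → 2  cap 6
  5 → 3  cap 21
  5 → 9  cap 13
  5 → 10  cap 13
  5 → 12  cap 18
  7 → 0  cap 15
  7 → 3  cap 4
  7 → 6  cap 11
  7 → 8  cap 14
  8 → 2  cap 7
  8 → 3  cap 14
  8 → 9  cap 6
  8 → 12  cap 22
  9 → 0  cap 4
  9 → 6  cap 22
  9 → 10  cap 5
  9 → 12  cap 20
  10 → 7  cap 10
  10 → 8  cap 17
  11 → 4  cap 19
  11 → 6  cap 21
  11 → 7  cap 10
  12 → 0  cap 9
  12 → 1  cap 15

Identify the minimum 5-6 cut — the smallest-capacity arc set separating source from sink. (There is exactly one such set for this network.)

augment #1: 5→2→6 push 4
augment #2: 5→9→6 push 13
augment #3: 5→2→7→6 push 2
augment #4: 5→3→0→6 push 2
augment #5: 5→3→11→6 push 10
augment #6: 5→10→7→6 push 9
augment #7: 5→10→8→9→6 push 4
augment #8: 5→3→0→4→9→6 push 5
max flow = 49; residual-reachable set from 5 gives S-side
cut edges (S→T): {(0,6), (2,6), (3,11), (7,6), (9,6)} total cap 49

Min-cut arcs: {(0,6), (2,6), (3,11), (7,6), (9,6)} (total capacity 49)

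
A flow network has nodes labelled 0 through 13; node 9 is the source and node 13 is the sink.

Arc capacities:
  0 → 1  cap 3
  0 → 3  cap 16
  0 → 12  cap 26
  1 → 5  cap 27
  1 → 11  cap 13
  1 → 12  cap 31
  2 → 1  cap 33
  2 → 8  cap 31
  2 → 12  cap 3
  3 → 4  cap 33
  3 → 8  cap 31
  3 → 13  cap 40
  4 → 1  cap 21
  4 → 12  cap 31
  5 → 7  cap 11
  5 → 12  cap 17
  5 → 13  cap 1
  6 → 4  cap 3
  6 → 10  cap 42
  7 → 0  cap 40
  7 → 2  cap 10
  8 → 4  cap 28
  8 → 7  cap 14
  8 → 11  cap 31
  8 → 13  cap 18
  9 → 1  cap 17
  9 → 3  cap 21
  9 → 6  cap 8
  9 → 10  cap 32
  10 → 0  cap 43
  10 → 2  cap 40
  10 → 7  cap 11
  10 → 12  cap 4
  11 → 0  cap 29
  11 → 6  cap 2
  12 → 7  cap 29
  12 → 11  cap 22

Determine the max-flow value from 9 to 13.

Maximum flow value: 56

augment #1: 9→3→13 bottleneck 21, total now 21
augment #2: 9→1→5→13 bottleneck 1, total now 22
augment #3: 9→10→0→3→13 bottleneck 16, total now 38
augment #4: 9→10→2→8→13 bottleneck 16, total now 54
augment #5: 9→6→10→2→8→13 bottleneck 2, total now 56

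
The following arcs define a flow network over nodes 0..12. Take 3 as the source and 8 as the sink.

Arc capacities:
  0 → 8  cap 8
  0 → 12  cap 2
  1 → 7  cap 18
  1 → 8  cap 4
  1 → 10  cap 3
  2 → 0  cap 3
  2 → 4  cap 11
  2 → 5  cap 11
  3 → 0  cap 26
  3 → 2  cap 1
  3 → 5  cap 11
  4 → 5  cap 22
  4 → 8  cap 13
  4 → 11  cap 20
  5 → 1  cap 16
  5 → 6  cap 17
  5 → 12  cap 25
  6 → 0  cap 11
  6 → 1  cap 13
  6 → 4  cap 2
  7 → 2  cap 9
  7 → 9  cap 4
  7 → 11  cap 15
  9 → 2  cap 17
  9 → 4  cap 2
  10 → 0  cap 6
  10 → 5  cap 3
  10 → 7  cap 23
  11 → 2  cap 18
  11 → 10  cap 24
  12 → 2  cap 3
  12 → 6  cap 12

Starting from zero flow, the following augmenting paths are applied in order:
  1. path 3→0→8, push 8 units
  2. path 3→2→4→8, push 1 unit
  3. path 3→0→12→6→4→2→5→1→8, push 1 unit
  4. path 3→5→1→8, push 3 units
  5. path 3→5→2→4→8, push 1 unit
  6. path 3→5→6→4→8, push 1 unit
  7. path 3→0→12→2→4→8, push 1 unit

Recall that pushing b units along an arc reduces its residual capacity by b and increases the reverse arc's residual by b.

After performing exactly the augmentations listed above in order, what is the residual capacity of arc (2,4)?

after path 1 (3→0→8, push 8): res(2,4)=11
after path 2 (3→2→4→8, push 1): res(2,4)=10
after path 3 (3→0→12→6→4→2→5→1→8, push 1): res(2,4)=11
after path 4 (3→5→1→8, push 3): res(2,4)=11
after path 5 (3→5→2→4→8, push 1): res(2,4)=10
after path 6 (3→5→6→4→8, push 1): res(2,4)=10
after path 7 (3→0→12→2→4→8, push 1): res(2,4)=9

Residual capacity of (2,4): 9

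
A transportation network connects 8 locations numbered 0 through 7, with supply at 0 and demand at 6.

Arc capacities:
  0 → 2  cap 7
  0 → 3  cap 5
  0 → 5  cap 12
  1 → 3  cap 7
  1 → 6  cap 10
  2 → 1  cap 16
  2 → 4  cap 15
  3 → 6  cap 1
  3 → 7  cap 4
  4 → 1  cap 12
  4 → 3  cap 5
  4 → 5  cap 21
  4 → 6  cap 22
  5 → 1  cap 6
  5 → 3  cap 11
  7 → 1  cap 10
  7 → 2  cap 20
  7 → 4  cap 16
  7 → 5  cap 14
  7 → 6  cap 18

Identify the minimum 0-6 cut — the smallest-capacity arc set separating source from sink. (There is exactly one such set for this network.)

Min-cut arcs: {(0,2), (3,6), (3,7), (5,1)} (total capacity 18)

augment #1: 0→3→6 push 1
augment #2: 0→2→1→6 push 7
augment #3: 0→3→7→6 push 4
augment #4: 0→5→1→6 push 3
augment #5: 0→5→1→2→4→6 push 3
max flow = 18; residual-reachable set from 0 gives S-side
cut edges (S→T): {(0,2), (3,6), (3,7), (5,1)} total cap 18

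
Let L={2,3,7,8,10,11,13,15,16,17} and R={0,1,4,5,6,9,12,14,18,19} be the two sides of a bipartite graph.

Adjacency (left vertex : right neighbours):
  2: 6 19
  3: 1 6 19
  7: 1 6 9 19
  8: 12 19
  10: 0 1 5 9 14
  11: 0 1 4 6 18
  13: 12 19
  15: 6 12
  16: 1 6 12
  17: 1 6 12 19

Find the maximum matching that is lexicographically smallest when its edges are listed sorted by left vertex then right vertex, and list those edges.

|M| = 7 (so the lex-smallest maximum matching has 7 edges)
process left vertices in ascending order; for each, take the smallest-labelled available neighbour that still permits 7 edges overall, or leave it unmatched if none does
lex-smallest matching: {2-6, 3-1, 7-9, 8-12, 10-0, 11-4, 13-19}

Lex-smallest maximum matching: {(2,6), (3,1), (7,9), (8,12), (10,0), (11,4), (13,19)}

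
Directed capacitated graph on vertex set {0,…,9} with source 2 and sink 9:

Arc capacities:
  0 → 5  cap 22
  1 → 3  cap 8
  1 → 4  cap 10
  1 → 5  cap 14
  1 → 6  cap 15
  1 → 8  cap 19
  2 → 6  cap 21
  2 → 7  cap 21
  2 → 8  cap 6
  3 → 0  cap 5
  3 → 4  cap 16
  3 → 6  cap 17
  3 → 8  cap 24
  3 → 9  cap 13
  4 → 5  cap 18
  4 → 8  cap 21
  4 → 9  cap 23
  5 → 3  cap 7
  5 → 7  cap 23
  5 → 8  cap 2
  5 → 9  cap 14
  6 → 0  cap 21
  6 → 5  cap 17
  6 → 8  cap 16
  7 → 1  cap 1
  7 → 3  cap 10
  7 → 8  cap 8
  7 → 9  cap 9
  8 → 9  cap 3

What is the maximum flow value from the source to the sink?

Maximum flow value: 44

augment #1: 2→7→9 bottleneck 9, total now 9
augment #2: 2→8→9 bottleneck 3, total now 12
augment #3: 2→6→5→9 bottleneck 14, total now 26
augment #4: 2→7→3→9 bottleneck 10, total now 36
augment #5: 2→6→5→3→9 bottleneck 3, total now 39
augment #6: 2→7→1→4→9 bottleneck 1, total now 40
augment #7: 2→6→0→5→3→4→9 bottleneck 4, total now 44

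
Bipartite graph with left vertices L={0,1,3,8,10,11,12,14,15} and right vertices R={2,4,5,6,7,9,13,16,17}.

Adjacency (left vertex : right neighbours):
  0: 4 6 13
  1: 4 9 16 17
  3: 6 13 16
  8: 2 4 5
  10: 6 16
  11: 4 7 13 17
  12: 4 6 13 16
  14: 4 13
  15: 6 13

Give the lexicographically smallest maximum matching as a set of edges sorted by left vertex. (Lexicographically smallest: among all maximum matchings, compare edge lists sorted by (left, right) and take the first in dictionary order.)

|M| = 7 (so the lex-smallest maximum matching has 7 edges)
process left vertices in ascending order; for each, take the smallest-labelled available neighbour that still permits 7 edges overall, or leave it unmatched if none does
lex-smallest matching: {0-4, 1-9, 3-6, 8-2, 10-16, 11-7, 12-13}

Lex-smallest maximum matching: {(0,4), (1,9), (3,6), (8,2), (10,16), (11,7), (12,13)}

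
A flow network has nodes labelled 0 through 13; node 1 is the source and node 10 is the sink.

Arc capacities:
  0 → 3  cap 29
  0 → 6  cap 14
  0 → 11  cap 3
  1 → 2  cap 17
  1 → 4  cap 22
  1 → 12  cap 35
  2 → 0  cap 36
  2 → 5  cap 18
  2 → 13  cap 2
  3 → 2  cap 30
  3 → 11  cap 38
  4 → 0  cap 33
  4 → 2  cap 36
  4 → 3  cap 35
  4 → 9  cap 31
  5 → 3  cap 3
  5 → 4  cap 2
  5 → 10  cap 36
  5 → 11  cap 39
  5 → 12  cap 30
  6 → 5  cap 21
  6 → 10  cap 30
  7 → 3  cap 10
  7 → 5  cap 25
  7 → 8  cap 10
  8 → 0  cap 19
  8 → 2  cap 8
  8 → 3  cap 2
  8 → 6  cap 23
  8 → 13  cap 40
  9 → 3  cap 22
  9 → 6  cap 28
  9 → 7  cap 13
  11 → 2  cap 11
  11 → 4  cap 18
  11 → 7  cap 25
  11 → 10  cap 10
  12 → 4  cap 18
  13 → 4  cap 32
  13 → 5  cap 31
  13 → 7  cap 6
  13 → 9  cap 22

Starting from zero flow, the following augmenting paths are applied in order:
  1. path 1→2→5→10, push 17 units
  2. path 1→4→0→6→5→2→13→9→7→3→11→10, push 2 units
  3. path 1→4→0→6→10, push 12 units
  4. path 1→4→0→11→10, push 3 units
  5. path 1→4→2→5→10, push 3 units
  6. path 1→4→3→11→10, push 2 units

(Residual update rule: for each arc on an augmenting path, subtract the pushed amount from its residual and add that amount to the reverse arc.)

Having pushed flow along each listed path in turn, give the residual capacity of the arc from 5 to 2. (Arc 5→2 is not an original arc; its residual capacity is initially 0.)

after path 1 (1→2→5→10, push 17): res(5,2)=17
after path 2 (1→4→0→6→5→2→13→9→7→3→11→10, push 2): res(5,2)=15
after path 3 (1→4→0→6→10, push 12): res(5,2)=15
after path 4 (1→4→0→11→10, push 3): res(5,2)=15
after path 5 (1→4→2→5→10, push 3): res(5,2)=18
after path 6 (1→4→3→11→10, push 2): res(5,2)=18

Residual capacity of (5,2): 18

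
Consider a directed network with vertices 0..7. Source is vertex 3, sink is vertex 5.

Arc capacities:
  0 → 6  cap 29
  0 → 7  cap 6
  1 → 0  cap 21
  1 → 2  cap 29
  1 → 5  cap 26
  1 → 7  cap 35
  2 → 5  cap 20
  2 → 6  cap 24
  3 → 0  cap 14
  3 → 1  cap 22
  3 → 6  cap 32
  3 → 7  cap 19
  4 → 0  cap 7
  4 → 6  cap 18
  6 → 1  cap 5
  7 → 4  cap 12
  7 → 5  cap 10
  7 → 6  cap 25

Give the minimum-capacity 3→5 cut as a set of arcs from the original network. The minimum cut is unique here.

Min-cut arcs: {(3,1), (6,1), (7,5)} (total capacity 37)

augment #1: 3→1→5 push 22
augment #2: 3→7→5 push 10
augment #3: 3→6→1→5 push 4
augment #4: 3→6→1→2→5 push 1
max flow = 37; residual-reachable set from 3 gives S-side
cut edges (S→T): {(3,1), (6,1), (7,5)} total cap 37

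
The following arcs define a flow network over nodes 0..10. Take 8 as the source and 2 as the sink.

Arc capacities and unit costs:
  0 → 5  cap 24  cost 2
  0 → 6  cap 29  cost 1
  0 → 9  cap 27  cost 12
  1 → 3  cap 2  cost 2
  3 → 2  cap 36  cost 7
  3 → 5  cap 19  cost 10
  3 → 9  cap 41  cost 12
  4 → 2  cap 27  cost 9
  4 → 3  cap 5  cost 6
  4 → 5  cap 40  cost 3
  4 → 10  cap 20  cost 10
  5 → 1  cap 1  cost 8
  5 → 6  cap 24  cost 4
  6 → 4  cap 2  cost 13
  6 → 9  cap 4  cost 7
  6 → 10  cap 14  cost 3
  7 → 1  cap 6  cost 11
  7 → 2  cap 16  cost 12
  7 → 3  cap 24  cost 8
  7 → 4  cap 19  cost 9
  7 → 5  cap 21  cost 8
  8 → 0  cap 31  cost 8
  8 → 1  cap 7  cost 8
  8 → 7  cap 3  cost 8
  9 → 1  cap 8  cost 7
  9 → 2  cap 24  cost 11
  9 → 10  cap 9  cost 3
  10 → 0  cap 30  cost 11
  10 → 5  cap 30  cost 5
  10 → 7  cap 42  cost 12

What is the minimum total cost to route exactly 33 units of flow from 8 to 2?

shortest-cost path #1: 8→1→3→2 push 2 @ unit cost 17 (adds 34)
shortest-cost path #2: 8→7→2 push 3 @ unit cost 20 (adds 60)
shortest-cost path #3: 8→0→6→9→2 push 4 @ unit cost 27 (adds 108)
shortest-cost path #4: 8→0→9→2 push 20 @ unit cost 31 (adds 620)
shortest-cost path #5: 8→0→6→4→2 push 2 @ unit cost 31 (adds 62)
shortest-cost path #6: 8→0→6→10→7→2 push 2 @ unit cost 36 (adds 72)
total cost = 956

Minimum cost for 33 units: 956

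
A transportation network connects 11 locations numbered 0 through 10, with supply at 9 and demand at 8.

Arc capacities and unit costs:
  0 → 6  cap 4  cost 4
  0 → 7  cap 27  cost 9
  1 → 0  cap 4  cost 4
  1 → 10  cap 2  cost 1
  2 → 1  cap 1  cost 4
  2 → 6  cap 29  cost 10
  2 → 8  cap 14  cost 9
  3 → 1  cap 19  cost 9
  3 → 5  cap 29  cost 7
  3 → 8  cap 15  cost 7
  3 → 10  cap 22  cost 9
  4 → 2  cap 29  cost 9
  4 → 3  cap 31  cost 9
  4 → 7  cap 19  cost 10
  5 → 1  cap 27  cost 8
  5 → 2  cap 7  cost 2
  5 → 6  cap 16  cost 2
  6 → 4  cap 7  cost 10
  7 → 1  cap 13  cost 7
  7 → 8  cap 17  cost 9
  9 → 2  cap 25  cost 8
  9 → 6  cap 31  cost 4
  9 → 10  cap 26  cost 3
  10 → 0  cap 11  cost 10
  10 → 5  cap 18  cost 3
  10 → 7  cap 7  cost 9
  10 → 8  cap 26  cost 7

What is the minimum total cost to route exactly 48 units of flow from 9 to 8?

shortest-cost path #1: 9→10→8 push 26 @ unit cost 10 (adds 260)
shortest-cost path #2: 9→2→8 push 14 @ unit cost 17 (adds 238)
shortest-cost path #3: 9→6→4→3→8 push 7 @ unit cost 30 (adds 210)
shortest-cost path #4: 9→2→1→10→7→8 push 1 @ unit cost 31 (adds 31)
total cost = 739

Minimum cost for 48 units: 739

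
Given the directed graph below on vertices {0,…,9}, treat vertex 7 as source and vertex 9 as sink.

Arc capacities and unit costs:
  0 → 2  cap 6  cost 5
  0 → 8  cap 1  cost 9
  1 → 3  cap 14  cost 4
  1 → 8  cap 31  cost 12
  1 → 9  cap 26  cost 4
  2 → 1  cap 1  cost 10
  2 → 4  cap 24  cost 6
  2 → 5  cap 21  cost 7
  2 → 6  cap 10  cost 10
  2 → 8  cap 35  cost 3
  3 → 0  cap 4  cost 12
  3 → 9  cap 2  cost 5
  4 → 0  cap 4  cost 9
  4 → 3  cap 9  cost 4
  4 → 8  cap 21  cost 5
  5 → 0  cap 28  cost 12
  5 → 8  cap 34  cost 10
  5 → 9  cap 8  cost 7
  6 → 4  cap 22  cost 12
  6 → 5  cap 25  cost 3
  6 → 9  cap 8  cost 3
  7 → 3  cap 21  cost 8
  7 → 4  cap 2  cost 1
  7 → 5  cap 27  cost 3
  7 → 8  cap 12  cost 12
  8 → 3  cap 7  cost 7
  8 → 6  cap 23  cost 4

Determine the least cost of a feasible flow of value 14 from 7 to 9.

shortest-cost path #1: 7→5→9 push 8 @ unit cost 10 (adds 80)
shortest-cost path #2: 7→4→3→9 push 2 @ unit cost 10 (adds 20)
shortest-cost path #3: 7→3→4→8→6→9 push 2 @ unit cost 16 (adds 32)
shortest-cost path #4: 7→8→6→9 push 2 @ unit cost 19 (adds 38)
total cost = 170

Minimum cost for 14 units: 170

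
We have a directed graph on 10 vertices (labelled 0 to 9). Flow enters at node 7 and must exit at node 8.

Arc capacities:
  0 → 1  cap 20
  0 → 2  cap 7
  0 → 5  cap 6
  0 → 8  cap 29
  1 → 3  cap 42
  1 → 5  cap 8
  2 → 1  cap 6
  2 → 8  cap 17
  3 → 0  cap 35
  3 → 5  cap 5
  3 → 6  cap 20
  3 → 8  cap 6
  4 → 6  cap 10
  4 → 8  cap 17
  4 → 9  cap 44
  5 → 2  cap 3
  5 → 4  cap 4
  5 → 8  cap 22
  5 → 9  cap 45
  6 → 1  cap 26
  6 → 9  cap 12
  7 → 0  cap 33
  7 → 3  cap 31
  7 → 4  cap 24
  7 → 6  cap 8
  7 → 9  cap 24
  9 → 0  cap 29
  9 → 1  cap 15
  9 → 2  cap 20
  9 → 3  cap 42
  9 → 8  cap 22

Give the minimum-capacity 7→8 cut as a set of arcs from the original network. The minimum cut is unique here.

augment #1: 7→0→8 push 29
augment #2: 7→3→8 push 6
augment #3: 7→4→8 push 17
augment #4: 7→9→8 push 22
augment #5: 7→0→2→8 push 4
augment #6: 7→3→5→8 push 5
augment #7: 7→9→2→8 push 2
augment #8: 7→3→0→2→8 push 3
augment #9: 7→3→0→5→8 push 6
augment #10: 7→4→9→2→8 push 7
augment #11: 7→6→1→5→8 push 8
augment #12: 7→3→6→9→2→8 push 1
max flow = 110; residual-reachable set from 7 gives S-side
cut edges (S→T): {(0,5), (0,8), (1,5), (2,8), (3,5), (3,8), (4,8), (9,8)} total cap 110

Min-cut arcs: {(0,5), (0,8), (1,5), (2,8), (3,5), (3,8), (4,8), (9,8)} (total capacity 110)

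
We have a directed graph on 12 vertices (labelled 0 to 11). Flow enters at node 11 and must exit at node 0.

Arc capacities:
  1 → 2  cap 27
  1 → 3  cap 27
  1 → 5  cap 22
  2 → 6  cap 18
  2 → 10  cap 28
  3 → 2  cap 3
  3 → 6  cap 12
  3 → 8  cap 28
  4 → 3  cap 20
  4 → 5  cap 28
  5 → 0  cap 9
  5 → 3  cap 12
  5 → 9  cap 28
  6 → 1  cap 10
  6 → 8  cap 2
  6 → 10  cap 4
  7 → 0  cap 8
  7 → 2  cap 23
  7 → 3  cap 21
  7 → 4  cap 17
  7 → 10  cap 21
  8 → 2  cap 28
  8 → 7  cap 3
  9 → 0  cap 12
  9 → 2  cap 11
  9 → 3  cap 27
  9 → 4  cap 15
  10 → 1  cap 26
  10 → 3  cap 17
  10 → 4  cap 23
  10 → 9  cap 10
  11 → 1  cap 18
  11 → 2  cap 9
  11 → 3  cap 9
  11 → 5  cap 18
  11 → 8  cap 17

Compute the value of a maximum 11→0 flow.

augment #1: 11→5→0 bottleneck 9, total now 9
augment #2: 11→5→9→0 bottleneck 9, total now 18
augment #3: 11→8→7→0 bottleneck 3, total now 21
augment #4: 11→1→5→9→0 bottleneck 3, total now 24

Maximum flow value: 24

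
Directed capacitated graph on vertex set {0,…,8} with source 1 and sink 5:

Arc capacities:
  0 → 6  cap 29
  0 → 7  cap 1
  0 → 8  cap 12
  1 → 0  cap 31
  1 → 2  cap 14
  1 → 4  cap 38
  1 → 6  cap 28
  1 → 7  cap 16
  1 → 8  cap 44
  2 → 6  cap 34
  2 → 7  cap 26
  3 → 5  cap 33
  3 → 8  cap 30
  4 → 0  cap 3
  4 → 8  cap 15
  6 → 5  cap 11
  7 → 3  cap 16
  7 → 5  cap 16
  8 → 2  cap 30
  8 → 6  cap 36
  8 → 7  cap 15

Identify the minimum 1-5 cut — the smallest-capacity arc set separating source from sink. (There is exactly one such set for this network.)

Min-cut arcs: {(6,5), (7,3), (7,5)} (total capacity 43)

augment #1: 1→6→5 push 11
augment #2: 1→7→5 push 16
augment #3: 1→0→7→3→5 push 1
augment #4: 1→2→7→3→5 push 14
augment #5: 1→8→7→3→5 push 1
max flow = 43; residual-reachable set from 1 gives S-side
cut edges (S→T): {(6,5), (7,3), (7,5)} total cap 43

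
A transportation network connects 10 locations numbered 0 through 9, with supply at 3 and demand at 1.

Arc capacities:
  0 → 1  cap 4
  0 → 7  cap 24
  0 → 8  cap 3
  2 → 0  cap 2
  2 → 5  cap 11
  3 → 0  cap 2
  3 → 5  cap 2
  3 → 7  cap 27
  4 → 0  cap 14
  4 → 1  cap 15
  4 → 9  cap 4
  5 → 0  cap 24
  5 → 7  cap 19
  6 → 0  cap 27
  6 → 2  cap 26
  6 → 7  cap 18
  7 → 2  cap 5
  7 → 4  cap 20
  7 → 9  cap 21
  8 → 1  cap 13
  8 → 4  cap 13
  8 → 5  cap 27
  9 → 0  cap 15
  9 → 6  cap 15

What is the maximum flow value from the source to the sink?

augment #1: 3→0→1 bottleneck 2, total now 2
augment #2: 3→5→0→1 bottleneck 2, total now 4
augment #3: 3→7→4→1 bottleneck 15, total now 19
augment #4: 3→7→2→0→8→1 bottleneck 2, total now 21
augment #5: 3→7→4→0→8→1 bottleneck 1, total now 22

Maximum flow value: 22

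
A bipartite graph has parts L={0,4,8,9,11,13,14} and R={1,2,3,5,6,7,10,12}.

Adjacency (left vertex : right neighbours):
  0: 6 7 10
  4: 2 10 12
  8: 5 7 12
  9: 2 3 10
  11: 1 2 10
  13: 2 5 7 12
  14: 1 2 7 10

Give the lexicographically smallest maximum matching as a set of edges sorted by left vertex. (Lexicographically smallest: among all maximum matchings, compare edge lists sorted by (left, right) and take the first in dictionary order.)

Lex-smallest maximum matching: {(0,6), (4,2), (8,5), (9,3), (11,1), (13,7), (14,10)}

|M| = 7 (so the lex-smallest maximum matching has 7 edges)
process left vertices in ascending order; for each, take the smallest-labelled available neighbour that still permits 7 edges overall, or leave it unmatched if none does
lex-smallest matching: {0-6, 4-2, 8-5, 9-3, 11-1, 13-7, 14-10}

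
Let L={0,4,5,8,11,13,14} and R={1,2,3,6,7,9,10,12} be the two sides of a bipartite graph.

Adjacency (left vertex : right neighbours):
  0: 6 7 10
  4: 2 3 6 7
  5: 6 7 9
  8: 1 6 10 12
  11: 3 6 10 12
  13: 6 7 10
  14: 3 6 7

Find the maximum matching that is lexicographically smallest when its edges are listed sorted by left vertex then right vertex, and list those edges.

Lex-smallest maximum matching: {(0,6), (4,2), (5,7), (8,1), (11,12), (13,10), (14,3)}

|M| = 7 (so the lex-smallest maximum matching has 7 edges)
process left vertices in ascending order; for each, take the smallest-labelled available neighbour that still permits 7 edges overall, or leave it unmatched if none does
lex-smallest matching: {0-6, 4-2, 5-7, 8-1, 11-12, 13-10, 14-3}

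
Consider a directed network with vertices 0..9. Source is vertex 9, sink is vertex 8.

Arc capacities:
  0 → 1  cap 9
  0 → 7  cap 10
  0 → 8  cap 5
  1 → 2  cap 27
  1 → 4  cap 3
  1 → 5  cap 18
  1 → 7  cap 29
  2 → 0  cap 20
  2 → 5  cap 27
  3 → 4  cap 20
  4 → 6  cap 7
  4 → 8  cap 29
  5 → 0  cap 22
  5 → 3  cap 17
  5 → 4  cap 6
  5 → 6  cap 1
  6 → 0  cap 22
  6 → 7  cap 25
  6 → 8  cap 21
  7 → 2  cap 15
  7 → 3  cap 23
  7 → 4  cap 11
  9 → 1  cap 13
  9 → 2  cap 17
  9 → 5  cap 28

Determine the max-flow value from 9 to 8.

augment #1: 9→1→4→8 bottleneck 3, total now 3
augment #2: 9→2→0→8 bottleneck 5, total now 8
augment #3: 9→5→4→8 bottleneck 6, total now 14
augment #4: 9→5→6→8 bottleneck 1, total now 15
augment #5: 9→1→7→4→8 bottleneck 10, total now 25
augment #6: 9→5→3→4→8 bottleneck 10, total now 35
augment #7: 9→5→3→4→6→8 bottleneck 7, total now 42

Maximum flow value: 42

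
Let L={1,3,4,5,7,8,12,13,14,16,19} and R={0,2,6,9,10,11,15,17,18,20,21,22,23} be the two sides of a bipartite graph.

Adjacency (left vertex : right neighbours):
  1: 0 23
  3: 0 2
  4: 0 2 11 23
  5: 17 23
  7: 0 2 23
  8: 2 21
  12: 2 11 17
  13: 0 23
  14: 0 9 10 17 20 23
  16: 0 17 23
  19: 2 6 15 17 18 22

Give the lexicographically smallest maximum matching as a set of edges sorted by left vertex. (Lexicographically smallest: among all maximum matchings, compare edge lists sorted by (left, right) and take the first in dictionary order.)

Lex-smallest maximum matching: {(1,0), (3,2), (4,11), (5,17), (7,23), (8,21), (14,9), (19,6)}

|M| = 8 (so the lex-smallest maximum matching has 8 edges)
process left vertices in ascending order; for each, take the smallest-labelled available neighbour that still permits 8 edges overall, or leave it unmatched if none does
lex-smallest matching: {1-0, 3-2, 4-11, 5-17, 7-23, 8-21, 14-9, 19-6}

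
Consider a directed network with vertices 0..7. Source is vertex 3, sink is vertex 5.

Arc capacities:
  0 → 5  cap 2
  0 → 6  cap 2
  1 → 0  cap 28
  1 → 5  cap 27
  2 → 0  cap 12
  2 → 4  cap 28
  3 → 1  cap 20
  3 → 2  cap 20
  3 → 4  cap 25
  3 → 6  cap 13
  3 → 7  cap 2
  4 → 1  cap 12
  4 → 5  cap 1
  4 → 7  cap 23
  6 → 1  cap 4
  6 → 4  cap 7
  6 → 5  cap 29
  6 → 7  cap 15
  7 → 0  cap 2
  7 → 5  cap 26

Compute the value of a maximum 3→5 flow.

augment #1: 3→1→5 bottleneck 20, total now 20
augment #2: 3→4→5 bottleneck 1, total now 21
augment #3: 3→6→5 bottleneck 13, total now 34
augment #4: 3→7→5 bottleneck 2, total now 36
augment #5: 3→2→0→5 bottleneck 2, total now 38
augment #6: 3→4→1→5 bottleneck 7, total now 45
augment #7: 3→4→7→5 bottleneck 17, total now 62
augment #8: 3→2→0→6→5 bottleneck 2, total now 64
augment #9: 3→2→4→7→5 bottleneck 6, total now 70

Maximum flow value: 70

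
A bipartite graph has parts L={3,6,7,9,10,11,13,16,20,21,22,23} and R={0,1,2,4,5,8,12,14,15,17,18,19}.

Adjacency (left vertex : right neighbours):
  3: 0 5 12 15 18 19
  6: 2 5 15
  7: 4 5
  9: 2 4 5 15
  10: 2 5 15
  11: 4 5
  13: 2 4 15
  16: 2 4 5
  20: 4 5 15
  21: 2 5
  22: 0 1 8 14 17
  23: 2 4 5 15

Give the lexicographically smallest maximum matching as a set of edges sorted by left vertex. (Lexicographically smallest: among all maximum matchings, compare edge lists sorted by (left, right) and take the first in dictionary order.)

|M| = 6 (so the lex-smallest maximum matching has 6 edges)
process left vertices in ascending order; for each, take the smallest-labelled available neighbour that still permits 6 edges overall, or leave it unmatched if none does
lex-smallest matching: {3-0, 6-2, 7-4, 9-5, 10-15, 22-1}

Lex-smallest maximum matching: {(3,0), (6,2), (7,4), (9,5), (10,15), (22,1)}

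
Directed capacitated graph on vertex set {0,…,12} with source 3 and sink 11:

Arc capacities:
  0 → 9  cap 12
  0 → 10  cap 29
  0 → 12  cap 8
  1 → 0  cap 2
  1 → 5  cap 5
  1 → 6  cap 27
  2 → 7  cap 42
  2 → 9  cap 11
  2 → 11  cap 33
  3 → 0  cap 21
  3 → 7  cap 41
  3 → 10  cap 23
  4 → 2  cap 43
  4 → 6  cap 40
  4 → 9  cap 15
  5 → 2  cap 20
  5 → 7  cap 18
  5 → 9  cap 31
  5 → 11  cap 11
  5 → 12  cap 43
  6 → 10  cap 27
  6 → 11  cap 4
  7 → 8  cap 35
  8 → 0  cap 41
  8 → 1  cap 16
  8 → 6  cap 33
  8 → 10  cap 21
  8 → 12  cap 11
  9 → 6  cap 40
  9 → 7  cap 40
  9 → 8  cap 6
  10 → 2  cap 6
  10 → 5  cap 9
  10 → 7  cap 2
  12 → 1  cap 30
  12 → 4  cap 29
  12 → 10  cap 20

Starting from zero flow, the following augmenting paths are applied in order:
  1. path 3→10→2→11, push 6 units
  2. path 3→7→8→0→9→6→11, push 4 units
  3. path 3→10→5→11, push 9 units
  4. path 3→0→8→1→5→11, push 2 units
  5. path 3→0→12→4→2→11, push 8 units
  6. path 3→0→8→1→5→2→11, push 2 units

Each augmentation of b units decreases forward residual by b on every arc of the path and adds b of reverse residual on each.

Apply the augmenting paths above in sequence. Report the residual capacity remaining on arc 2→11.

Residual capacity of (2,11): 17

after path 1 (3→10→2→11, push 6): res(2,11)=27
after path 2 (3→7→8→0→9→6→11, push 4): res(2,11)=27
after path 3 (3→10→5→11, push 9): res(2,11)=27
after path 4 (3→0→8→1→5→11, push 2): res(2,11)=27
after path 5 (3→0→12→4→2→11, push 8): res(2,11)=19
after path 6 (3→0→8→1→5→2→11, push 2): res(2,11)=17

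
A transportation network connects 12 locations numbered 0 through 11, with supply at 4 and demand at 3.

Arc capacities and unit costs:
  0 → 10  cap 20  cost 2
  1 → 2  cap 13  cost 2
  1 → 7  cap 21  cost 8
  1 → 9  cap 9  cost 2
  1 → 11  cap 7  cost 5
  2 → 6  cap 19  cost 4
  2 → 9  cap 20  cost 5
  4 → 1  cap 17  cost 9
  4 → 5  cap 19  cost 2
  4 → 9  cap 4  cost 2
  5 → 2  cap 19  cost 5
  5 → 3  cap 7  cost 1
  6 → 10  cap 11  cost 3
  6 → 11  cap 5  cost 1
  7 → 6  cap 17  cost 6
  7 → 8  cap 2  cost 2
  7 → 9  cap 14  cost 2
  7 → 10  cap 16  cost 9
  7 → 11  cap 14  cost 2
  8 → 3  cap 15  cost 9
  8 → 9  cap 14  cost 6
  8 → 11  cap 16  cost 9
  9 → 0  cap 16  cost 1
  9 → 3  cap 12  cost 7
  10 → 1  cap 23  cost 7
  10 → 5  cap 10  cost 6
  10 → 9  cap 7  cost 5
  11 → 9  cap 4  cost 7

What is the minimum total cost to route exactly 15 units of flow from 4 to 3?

shortest-cost path #1: 4→5→3 push 7 @ unit cost 3 (adds 21)
shortest-cost path #2: 4→9→3 push 4 @ unit cost 9 (adds 36)
shortest-cost path #3: 4→1→9→3 push 4 @ unit cost 18 (adds 72)
total cost = 129

Minimum cost for 15 units: 129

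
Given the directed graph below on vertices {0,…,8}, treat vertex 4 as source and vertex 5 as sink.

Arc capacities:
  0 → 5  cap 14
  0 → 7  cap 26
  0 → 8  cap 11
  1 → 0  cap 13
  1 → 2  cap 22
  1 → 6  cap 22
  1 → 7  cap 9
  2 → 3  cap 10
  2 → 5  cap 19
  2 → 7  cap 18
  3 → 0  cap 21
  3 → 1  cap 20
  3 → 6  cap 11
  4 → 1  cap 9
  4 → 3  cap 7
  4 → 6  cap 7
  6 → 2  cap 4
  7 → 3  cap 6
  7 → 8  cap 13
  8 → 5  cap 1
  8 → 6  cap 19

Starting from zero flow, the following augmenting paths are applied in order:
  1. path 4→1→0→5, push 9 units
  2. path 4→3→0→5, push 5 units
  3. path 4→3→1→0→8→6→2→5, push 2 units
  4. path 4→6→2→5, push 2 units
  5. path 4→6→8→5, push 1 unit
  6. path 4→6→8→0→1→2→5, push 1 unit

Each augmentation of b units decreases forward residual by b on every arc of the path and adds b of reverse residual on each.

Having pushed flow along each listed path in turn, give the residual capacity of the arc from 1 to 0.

Residual capacity of (1,0): 3

after path 1 (4→1→0→5, push 9): res(1,0)=4
after path 2 (4→3→0→5, push 5): res(1,0)=4
after path 3 (4→3→1→0→8→6→2→5, push 2): res(1,0)=2
after path 4 (4→6→2→5, push 2): res(1,0)=2
after path 5 (4→6→8→5, push 1): res(1,0)=2
after path 6 (4→6→8→0→1→2→5, push 1): res(1,0)=3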